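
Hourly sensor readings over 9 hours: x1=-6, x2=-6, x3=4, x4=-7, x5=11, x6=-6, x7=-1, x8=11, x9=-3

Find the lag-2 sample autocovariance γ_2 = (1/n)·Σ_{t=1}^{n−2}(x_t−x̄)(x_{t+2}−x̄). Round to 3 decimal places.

Mean x̄ = (-6 − 6 + 4 − 7 + 11 − 6 − 1 + 11 − 3)/9 = -0.3333
Σ_{t=1}^{7}(x_t−x̄)(x_{t+2}−x̄) = 30.1111
γ_2 = 30.1111 / 9 = 3.346

3.346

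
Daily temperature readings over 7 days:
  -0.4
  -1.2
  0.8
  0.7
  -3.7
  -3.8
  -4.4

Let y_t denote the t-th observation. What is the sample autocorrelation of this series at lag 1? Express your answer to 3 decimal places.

Mean ȳ = (-0.4 − 1.2 + 0.8 + 0.7 − 3.7 − 3.8 − 4.4)/7 = -1.7143
Deviations from mean: 1.3143, 0.5143, 2.5143, 2.4143, -1.9857, -2.0857, -2.6857
Σ(y_t−ȳ)(y_{t+1}−ȳ) = (0.6759) + (1.2931) + (6.0702) + (-4.7941) + (4.1416) + (5.6016) = 12.9884
Denominator Σ(y_t−ȳ)² = 29.6486
r_1 = 12.9884 / 29.6486 = 0.438

0.438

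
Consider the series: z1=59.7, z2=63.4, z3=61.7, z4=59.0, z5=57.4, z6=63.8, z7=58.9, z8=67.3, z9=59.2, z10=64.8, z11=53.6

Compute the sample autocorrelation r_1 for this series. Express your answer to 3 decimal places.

-0.469

Mean z̄ = (59.7 + 63.4 + 61.7 + 59.0 + 57.4 + 63.8 + 58.9 + 67.3 + 59.2 + 64.8 + 53.6)/11 = 60.8000
Numerator Σ_{t=1}^{10}(z_t−z̄)(z_{t+1}−z̄) = -69.8700
Denominator Σ(z_t−z̄)² = 148.8400
r_1 = -69.8700 / 148.8400 = -0.469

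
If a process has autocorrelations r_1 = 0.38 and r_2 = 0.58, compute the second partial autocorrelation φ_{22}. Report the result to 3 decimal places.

0.509

φ_{22} = (r_2 − r_1²) / (1 − r_1²)
r_1² = (0.38)² = 0.1444
Numerator = 0.58 − 0.1444 = 0.4356; denominator = 1 − 0.1444 = 0.8556
φ_{22} = 0.4356 / 0.8556 = 0.509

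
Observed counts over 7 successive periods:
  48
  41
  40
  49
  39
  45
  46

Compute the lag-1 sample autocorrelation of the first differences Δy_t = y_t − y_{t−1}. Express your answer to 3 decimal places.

First differences Δy: -7, -1, 9, -10, 6, 1
Mean of differences = -0.3333
Numerator Σ(Δy_t−Δȳ)(Δy_{t+1}−Δȳ) = -144.7778
Denominator Σ(Δy_t−Δȳ)² = 267.3333
r_1(Δy) = -144.7778 / 267.3333 = -0.542

-0.542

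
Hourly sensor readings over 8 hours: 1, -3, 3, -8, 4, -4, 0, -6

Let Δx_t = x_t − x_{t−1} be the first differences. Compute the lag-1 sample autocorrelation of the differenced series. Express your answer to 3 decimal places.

-0.873

First differences Δx: -4, 6, -11, 12, -8, 4, -6
Mean of differences = -1.0000
Numerator Σ(Δx_t−Δx̄)(Δx_{t+1}−Δx̄) = -372.0000
Denominator Σ(Δx_t−Δx̄)² = 426.0000
r_1(Δx) = -372.0000 / 426.0000 = -0.873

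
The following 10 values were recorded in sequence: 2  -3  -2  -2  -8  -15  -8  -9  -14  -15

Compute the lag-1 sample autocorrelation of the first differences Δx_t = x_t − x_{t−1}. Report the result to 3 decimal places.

-0.215

First differences Δx: -5, 1, 0, -6, -7, 7, -1, -5, -1
Mean of differences = -1.8889
Numerator Σ(Δx_t−Δx̄)(Δx_{t+1}−Δx̄) = -33.3457
Denominator Σ(Δx_t−Δx̄)² = 154.8889
r_1(Δx) = -33.3457 / 154.8889 = -0.215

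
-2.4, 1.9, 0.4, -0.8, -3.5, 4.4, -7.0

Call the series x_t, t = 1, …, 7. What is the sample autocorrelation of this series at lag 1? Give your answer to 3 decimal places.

-0.550

Mean x̄ = (-2.4 + 1.9 + 0.4 − 0.8 − 3.5 + 4.4 − 7.0)/7 = -1.0000
Deviations from mean: -1.4000, 2.9000, 1.4000, 0.2000, -2.5000, 5.4000, -6.0000
Numerator Σ_{t=1}^{6}(x_t−x̄)(x_{t+1}−x̄) = -46.1200
Denominator Σ(x_t−x̄)² = 83.7800
r_1 = -46.1200 / 83.7800 = -0.550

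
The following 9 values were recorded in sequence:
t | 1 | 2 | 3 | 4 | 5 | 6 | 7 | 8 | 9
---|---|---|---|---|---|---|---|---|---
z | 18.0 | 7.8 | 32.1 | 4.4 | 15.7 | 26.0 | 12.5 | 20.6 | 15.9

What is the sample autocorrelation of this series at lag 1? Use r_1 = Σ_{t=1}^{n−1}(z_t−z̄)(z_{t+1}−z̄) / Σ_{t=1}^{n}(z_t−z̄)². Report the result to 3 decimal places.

-0.669

Mean z̄ = (18.0 + 7.8 + 32.1 + 4.4 + 15.7 + 26.0 + 12.5 + 20.6 + 15.9)/9 = 17.0000
Numerator Σ_{t=1}^{8}(z_t−z̄)(z_{t+1}−z̄) = -394.3600
Denominator Σ(z_t−z̄)² = 589.5200
r_1 = -394.3600 / 589.5200 = -0.669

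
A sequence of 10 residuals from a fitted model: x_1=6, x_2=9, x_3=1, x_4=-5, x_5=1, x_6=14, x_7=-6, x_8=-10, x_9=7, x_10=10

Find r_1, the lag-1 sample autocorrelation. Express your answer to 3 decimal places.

Mean x̄ = (6 + 9 + 1 − 5 + 1 + 14 − 6 − 10 + 7 + 10)/10 = 2.7000
Numerator Σ_{t=1}^{9}(x_t−x̄)(x_{t+1}−x̄) = 6.0100
Denominator Σ(x_t−x̄)² = 552.1000
r_1 = 6.0100 / 552.1000 = 0.011

0.011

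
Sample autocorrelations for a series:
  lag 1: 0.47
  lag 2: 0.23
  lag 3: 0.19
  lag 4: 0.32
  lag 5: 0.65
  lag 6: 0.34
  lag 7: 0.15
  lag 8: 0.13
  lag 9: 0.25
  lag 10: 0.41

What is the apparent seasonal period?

5

The largest autocorrelation is r_5 = 0.65; the remaining lags stay at or below 0.47. The elevated value at lag 1 (0.47), dropping to 0.23 at lag 2, reflects decaying short-term dependence rather than seasonality.
The dominant spike at lag 5 indicates a seasonal period of 5.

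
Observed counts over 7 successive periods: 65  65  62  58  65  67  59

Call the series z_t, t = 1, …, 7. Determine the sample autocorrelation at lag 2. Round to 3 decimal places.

-0.600

Mean z̄ = (65 + 65 + 62 + 58 + 65 + 67 + 59)/7 = 63.0000
Deviations from mean: 2.0000, 2.0000, -1.0000, -5.0000, 2.0000, 4.0000, -4.0000
Numerator Σ_{t=1}^{5}(z_t−z̄)(z_{t+2}−z̄) = -42.0000
Denominator Σ(z_t−z̄)² = 70.0000
r_2 = -42.0000 / 70.0000 = -0.600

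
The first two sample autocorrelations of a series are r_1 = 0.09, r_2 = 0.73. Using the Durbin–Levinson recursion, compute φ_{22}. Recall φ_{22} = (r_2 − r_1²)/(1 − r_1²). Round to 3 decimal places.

0.728

φ_{22} = (r_2 − r_1²) / (1 − r_1²)
r_1² = (0.09)² = 0.0081
Numerator = 0.73 − 0.0081 = 0.7219; denominator = 1 − 0.0081 = 0.9919
φ_{22} = 0.7219 / 0.9919 = 0.728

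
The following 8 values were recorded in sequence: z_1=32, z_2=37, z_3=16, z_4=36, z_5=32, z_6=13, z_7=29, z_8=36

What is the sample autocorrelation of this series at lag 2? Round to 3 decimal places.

Mean z̄ = (32 + 37 + 16 + 36 + 32 + 13 + 29 + 36)/8 = 28.8750
Deviations from mean: 3.1250, 8.1250, -12.8750, 7.1250, 3.1250, -15.8750, 0.1250, 7.1250
Σ(z_t−z̄)(z_{t+2}−z̄) = (-40.2344) + (57.8906) + (-40.2344) + (-113.1094) + (0.3906) + (-113.1094) = -248.4063
Denominator Σ(z_t−z̄)² = 604.8750
r_2 = -248.4063 / 604.8750 = -0.411

-0.411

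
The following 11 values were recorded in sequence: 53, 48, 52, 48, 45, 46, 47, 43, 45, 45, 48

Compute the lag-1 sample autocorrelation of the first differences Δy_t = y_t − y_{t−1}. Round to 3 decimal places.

-0.421

First differences Δy: -5, 4, -4, -3, 1, 1, -4, 2, 0, 3
Mean of differences = -0.5000
Numerator Σ(Δy_t−Δȳ)(Δy_{t+1}−Δȳ) = -39.7500
Denominator Σ(Δy_t−Δȳ)² = 94.5000
r_1(Δy) = -39.7500 / 94.5000 = -0.421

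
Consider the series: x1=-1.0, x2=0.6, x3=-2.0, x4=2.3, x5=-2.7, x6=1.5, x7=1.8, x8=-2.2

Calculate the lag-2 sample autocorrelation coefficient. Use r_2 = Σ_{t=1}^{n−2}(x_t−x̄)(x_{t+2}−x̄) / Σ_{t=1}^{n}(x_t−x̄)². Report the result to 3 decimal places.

Mean x̄ = (-1.0 + 0.6 − 2.0 + 2.3 − 2.7 + 1.5 + 1.8 − 2.2)/8 = -0.2125
Deviations from mean: -0.7875, 0.8125, -1.7875, 2.5125, -2.4875, 1.7125, 2.0125, -1.9875
Σ(x_t−x̄)(x_{t+2}−x̄) = (1.4077) + (2.0414) + (4.4464) + (4.3027) + (-5.0061) + (-3.4036) = 3.7884
Denominator Σ(x_t−x̄)² = 27.9088
r_2 = 3.7884 / 27.9088 = 0.136

0.136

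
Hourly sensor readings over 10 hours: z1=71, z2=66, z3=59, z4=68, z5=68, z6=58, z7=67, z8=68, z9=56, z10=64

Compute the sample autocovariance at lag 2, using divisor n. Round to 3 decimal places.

-10.950

Mean z̄ = (71 + 66 + 59 + 68 + 68 + 58 + 67 + 68 + 56 + 64)/10 = 64.5000
Σ_{t=1}^{8}(z_t−z̄)(z_{t+2}−z̄) = -109.5000
γ_2 = -109.5000 / 10 = -10.950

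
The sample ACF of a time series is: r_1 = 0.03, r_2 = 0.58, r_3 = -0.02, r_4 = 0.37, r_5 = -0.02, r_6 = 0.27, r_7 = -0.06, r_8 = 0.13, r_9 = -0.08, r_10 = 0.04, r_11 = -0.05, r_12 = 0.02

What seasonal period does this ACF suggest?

The largest autocorrelation is r_2 = 0.58, with weaker echoes at lags 4 (0.37) and 6 (0.27); the remaining lags stay at or below 0.13.
The dominant spike at lag 2 indicates a seasonal period of 2.

2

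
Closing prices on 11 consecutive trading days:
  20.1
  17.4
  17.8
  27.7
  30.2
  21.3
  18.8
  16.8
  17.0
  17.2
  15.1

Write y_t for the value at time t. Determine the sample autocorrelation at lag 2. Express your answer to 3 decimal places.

-0.093

Mean ȳ = (20.1 + 17.4 + 17.8 + 27.7 + 30.2 + 21.3 + 18.8 + 16.8 + 17.0 + 17.2 + 15.1)/11 = 19.9455
Numerator Σ_{t=1}^{9}(y_t−ȳ)(y_{t+2}−ȳ) = -21.2923
Denominator Σ(y_t−ȳ)² = 229.1273
r_2 = -21.2923 / 229.1273 = -0.093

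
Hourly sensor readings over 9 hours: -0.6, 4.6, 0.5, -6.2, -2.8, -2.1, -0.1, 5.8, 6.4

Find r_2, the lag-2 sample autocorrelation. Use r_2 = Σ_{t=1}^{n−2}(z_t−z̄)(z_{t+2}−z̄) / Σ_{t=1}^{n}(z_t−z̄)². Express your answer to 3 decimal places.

-0.167

Mean z̄ = (-0.6 + 4.6 + 0.5 − 6.2 − 2.8 − 2.1 − 0.1 + 5.8 + 6.4)/9 = 0.6111
Σ(z_t−z̄)(z_{t+2}−z̄) = (0.1346) + (-27.1688) + (0.3790) + (18.4657) + (2.4257) + (-14.0677) + (-4.1165) = -23.9480
Denominator Σ(z_t−z̄)² = 143.7089
r_2 = -23.9480 / 143.7089 = -0.167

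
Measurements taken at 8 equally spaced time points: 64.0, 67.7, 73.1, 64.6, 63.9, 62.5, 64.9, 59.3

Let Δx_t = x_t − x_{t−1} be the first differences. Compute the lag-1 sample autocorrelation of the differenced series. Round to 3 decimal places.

First differences Δx: 3.7, 5.4, -8.5, -0.7, -1.4, 2.4, -5.6
Mean of differences = -0.6714
Numerator Σ(Δx_t−Δx̄)(Δx_{t+1}−Δx̄) = -38.1208
Denominator Σ(Δx_t−Δx̄)² = 151.5143
r_1(Δx) = -38.1208 / 151.5143 = -0.252

-0.252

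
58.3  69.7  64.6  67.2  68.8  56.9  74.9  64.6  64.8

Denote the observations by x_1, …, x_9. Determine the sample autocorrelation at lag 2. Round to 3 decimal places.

Mean x̄ = (58.3 + 69.7 + 64.6 + 67.2 + 68.8 + 56.9 + 74.9 + 64.6 + 64.8)/9 = 65.5333
Numerator Σ_{t=1}^{7}(x_t−x̄)(x_{t+2}−x̄) = 28.0444
Denominator Σ(x_t−x̄)² = 247.6800
r_2 = 28.0444 / 247.6800 = 0.113

0.113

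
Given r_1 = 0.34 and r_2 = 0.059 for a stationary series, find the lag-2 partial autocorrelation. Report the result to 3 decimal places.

φ_{22} = (r_2 − r_1²) / (1 − r_1²)
r_1² = (0.34)² = 0.1156
Numerator = 0.059 − 0.1156 = -0.0566; denominator = 1 − 0.1156 = 0.8844
φ_{22} = -0.0566 / 0.8844 = -0.064

-0.064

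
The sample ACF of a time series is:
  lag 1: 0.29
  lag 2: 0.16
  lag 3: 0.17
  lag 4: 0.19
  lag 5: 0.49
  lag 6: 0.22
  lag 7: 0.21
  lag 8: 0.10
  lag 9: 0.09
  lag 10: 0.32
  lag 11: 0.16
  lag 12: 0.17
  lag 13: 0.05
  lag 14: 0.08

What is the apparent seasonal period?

5

The largest autocorrelation is r_5 = 0.49, with a weaker echo at lag 10 (0.32); the remaining lags stay at or below 0.29. The elevated value at lag 1 (0.29), dropping to 0.16 at lag 2, reflects decaying short-term dependence rather than seasonality.
The dominant spike at lag 5 indicates a seasonal period of 5.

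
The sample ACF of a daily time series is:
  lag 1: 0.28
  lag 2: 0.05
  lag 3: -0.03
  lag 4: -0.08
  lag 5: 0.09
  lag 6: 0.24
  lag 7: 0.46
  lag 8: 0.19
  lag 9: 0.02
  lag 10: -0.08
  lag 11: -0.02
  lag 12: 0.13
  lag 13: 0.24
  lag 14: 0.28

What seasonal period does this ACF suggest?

7

The largest autocorrelation is r_7 = 0.46; the remaining lags stay at or below 0.28. The elevated value at lag 1 (0.28), dropping to 0.05 at lag 2, reflects decaying short-term dependence rather than seasonality.
The dominant spike at lag 7 indicates a seasonal period of 7.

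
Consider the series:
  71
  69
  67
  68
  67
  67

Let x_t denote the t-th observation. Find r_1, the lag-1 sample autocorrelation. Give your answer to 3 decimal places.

0.245

Mean x̄ = (71 + 69 + 67 + 68 + 67 + 67)/6 = 68.1667
Σ(x_t−x̄)(x_{t+1}−x̄) = (2.3611) + (-0.9722) + (0.1944) + (0.1944) + (1.3611) = 3.1389
Denominator Σ(x_t−x̄)² = 12.8333
r_1 = 3.1389 / 12.8333 = 0.245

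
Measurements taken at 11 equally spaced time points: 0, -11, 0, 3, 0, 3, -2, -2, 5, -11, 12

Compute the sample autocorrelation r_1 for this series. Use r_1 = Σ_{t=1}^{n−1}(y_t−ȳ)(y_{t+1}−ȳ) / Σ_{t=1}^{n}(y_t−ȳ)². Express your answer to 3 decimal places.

-0.466

Mean ȳ = (0 − 11 + 0 + 3 + 0 + 3 − 2 − 2 + 5 − 11 + 12)/11 = -0.2727
Numerator Σ_{t=1}^{10}(y_t−ȳ)(y_{t+1}−ȳ) = -203.1653
Denominator Σ(y_t−ȳ)² = 436.1818
r_1 = -203.1653 / 436.1818 = -0.466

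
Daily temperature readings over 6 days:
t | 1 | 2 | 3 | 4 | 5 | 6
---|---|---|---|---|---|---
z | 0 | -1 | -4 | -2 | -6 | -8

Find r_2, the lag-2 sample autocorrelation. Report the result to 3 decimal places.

Mean z̄ = (0 − 1 − 4 − 2 − 6 − 8)/6 = -3.5000
Numerator Σ_{t=1}^{4}(z_t−z̄)(z_{t+2}−z̄) = -3.5000
Denominator Σ(z_t−z̄)² = 47.5000
r_2 = -3.5000 / 47.5000 = -0.074

-0.074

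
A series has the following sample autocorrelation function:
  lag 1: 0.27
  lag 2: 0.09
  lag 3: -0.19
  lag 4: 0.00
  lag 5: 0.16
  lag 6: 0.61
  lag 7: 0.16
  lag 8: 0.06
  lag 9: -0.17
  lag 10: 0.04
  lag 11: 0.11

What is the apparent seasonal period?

6

The largest autocorrelation is r_6 = 0.61; the remaining lags stay at or below 0.27. The elevated value at lag 1 (0.27), dropping to 0.09 at lag 2, reflects decaying short-term dependence rather than seasonality.
The dominant spike at lag 6 indicates a seasonal period of 6.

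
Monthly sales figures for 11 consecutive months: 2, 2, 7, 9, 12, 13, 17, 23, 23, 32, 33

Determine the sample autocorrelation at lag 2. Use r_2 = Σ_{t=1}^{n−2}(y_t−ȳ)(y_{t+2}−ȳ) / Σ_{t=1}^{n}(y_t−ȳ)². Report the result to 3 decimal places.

0.413

Mean ȳ = (2 + 2 + 7 + 9 + 12 + 13 + 17 + 23 + 23 + 32 + 33)/11 = 15.7273
Numerator Σ_{t=1}^{9}(y_t−ȳ)(y_{t+2}−ȳ) = 491.6694
Denominator Σ(y_t−ȳ)² = 1190.1818
r_2 = 491.6694 / 1190.1818 = 0.413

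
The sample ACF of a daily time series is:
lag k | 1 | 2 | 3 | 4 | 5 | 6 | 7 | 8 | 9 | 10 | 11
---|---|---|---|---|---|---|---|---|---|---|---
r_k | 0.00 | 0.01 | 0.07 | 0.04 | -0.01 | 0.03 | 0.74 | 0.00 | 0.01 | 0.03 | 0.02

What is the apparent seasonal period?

The largest autocorrelation is r_7 = 0.74; the remaining lags stay at or below 0.07.
The dominant spike at lag 7 indicates a seasonal period of 7.

7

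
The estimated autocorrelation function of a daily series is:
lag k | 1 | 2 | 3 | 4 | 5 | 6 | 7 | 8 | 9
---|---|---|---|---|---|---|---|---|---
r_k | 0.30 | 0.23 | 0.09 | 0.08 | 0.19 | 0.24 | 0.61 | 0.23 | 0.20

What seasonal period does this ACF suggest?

The largest autocorrelation is r_7 = 0.61; the remaining lags stay at or below 0.30. The elevated value at lag 1 (0.30), dropping to 0.23 at lag 2, reflects decaying short-term dependence rather than seasonality.
The dominant spike at lag 7 indicates a seasonal period of 7.

7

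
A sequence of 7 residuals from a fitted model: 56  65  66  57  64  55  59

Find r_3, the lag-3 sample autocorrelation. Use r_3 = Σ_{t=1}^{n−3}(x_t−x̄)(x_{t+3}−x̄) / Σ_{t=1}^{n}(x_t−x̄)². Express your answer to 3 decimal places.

0.044

Mean x̄ = (56 + 65 + 66 + 57 + 64 + 55 + 59)/7 = 60.2857
Deviations from mean: -4.2857, 4.7143, 5.7143, -3.2857, 3.7143, -5.2857, -1.2857
Σ(x_t−x̄)(x_{t+3}−x̄) = (14.0816) + (17.5102) + (-30.2041) + (4.2245) = 5.6122
Denominator Σ(x_t−x̄)² = 127.4286
r_3 = 5.6122 / 127.4286 = 0.044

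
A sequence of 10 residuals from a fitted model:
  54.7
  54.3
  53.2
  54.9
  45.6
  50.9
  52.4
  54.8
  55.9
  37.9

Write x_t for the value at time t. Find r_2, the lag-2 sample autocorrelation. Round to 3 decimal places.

Mean x̄ = (54.7 + 54.3 + 53.2 + 54.9 + 45.6 + 50.9 + 52.4 + 54.8 + 55.9 + 37.9)/10 = 51.4600
Numerator Σ_{t=1}^{8}(x_t−x̄)(x_{t+2}−x̄) = -45.2112
Denominator Σ(x_t−x̄)² = 283.7040
r_2 = -45.2112 / 283.7040 = -0.159

-0.159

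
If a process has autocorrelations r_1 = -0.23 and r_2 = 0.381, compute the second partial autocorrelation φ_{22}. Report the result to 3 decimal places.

0.346

φ_{22} = (r_2 − r_1²) / (1 − r_1²)
r_1² = (-0.23)² = 0.0529
Numerator = 0.381 − 0.0529 = 0.3281; denominator = 1 − 0.0529 = 0.9471
φ_{22} = 0.3281 / 0.9471 = 0.346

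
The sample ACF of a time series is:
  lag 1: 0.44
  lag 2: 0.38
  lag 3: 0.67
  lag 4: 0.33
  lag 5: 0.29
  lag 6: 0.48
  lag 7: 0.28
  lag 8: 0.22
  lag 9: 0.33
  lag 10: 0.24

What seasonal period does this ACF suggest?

The largest autocorrelation is r_3 = 0.67, with a weaker echo at lag 6 (0.48); the remaining lags stay at or below 0.44. The elevated value at lag 1 (0.44), dropping to 0.38 at lag 2, reflects decaying short-term dependence rather than seasonality.
The dominant spike at lag 3 indicates a seasonal period of 3.

3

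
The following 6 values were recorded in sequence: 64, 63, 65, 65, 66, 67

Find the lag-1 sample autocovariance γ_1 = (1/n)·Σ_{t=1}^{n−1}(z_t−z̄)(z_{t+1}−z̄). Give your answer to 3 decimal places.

0.667

Mean z̄ = (64 + 63 + 65 + 65 + 66 + 67)/6 = 65.0000
Deviations: -1.0000, -2.0000, 0.0000, 0.0000, 1.0000, 2.0000
Σ_{t=1}^{5}(z_t−z̄)(z_{t+1}−z̄) = 4.0000
γ_1 = 4.0000 / 6 = 0.667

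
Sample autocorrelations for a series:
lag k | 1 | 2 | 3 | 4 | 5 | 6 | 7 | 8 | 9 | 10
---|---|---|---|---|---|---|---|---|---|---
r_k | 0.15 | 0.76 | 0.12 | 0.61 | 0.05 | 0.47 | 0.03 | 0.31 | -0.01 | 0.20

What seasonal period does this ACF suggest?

2

The largest autocorrelation is r_2 = 0.76, with weaker echoes at lags 4 (0.61), 6 (0.47), 8 (0.31) and 10 (0.20); the remaining lags stay at or below 0.15.
The dominant spike at lag 2 indicates a seasonal period of 2.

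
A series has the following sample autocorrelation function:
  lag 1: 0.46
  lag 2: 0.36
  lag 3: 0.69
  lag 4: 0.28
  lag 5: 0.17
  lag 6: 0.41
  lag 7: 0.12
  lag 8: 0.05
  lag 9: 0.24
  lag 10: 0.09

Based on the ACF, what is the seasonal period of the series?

The largest autocorrelation is r_3 = 0.69; the remaining lags stay at or below 0.46. The elevated value at lag 1 (0.46), dropping to 0.36 at lag 2, reflects decaying short-term dependence rather than seasonality.
The dominant spike at lag 3 indicates a seasonal period of 3.

3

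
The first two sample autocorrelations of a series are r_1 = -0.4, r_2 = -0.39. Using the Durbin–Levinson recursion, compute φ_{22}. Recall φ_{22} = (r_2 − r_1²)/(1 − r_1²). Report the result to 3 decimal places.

φ_{22} = (r_2 − r_1²) / (1 − r_1²)
r_1² = (-0.4)² = 0.16
Numerator = -0.39 − 0.1600 = -0.5500; denominator = 1 − 0.1600 = 0.8400
φ_{22} = -0.5500 / 0.8400 = -0.655

-0.655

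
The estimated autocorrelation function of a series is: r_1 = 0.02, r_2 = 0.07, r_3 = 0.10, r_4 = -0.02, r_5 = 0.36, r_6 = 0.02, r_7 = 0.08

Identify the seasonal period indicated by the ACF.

The largest autocorrelation is r_5 = 0.36; the remaining lags stay at or below 0.10.
The dominant spike at lag 5 indicates a seasonal period of 5.

5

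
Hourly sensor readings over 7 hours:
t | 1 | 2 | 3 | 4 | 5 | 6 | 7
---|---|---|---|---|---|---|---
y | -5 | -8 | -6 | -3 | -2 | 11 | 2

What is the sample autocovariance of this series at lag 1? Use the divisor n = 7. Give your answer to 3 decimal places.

13.851

Mean ȳ = (-5 − 8 − 6 − 3 − 2 + 11 + 2)/7 = -1.5714
Σ_{t=1}^{6}(y_t−ȳ)(y_{t+1}−ȳ) = 96.9592
γ_1 = 96.9592 / 7 = 13.851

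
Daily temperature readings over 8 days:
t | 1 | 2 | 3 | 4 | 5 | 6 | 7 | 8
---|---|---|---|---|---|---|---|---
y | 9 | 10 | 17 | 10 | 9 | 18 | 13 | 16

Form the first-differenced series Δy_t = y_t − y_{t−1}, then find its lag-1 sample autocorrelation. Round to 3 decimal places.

First differences Δy: 1, 7, -7, -1, 9, -5, 3
Mean of differences = 1.0000
Numerator Σ(Δy_t−Δȳ)(Δy_{t+1}−Δȳ) = -108.0000
Denominator Σ(Δy_t−Δȳ)² = 208.0000
r_1(Δy) = -108.0000 / 208.0000 = -0.519

-0.519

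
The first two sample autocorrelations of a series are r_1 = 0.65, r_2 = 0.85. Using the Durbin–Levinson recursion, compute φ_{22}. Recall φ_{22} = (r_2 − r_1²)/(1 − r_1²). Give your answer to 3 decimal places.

φ_{22} = (r_2 − r_1²) / (1 − r_1²)
r_1² = (0.65)² = 0.4225
Numerator = 0.85 − 0.4225 = 0.4275; denominator = 1 − 0.4225 = 0.5775
φ_{22} = 0.4275 / 0.5775 = 0.740

0.740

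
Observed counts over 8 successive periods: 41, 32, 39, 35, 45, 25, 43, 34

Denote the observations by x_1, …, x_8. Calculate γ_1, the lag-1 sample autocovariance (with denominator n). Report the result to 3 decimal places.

Mean x̄ = (41 + 32 + 39 + 35 + 45 + 25 + 43 + 34)/8 = 36.7500
Deviations: 4.2500, -4.7500, 2.2500, -1.7500, 8.2500, -11.7500, 6.2500, -2.7500
Σ_{t=1}^{7}(x_t−x̄)(x_{t+1}−x̄) = -236.8125
γ_1 = -236.8125 / 8 = -29.602

-29.602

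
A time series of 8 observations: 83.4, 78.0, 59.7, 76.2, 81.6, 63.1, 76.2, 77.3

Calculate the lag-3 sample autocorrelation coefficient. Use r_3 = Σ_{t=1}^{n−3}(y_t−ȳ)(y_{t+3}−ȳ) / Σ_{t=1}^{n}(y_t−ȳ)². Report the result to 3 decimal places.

Mean ȳ = (83.4 + 78.0 + 59.7 + 76.2 + 81.6 + 63.1 + 76.2 + 77.3)/8 = 74.4375
Deviations from mean: 8.9625, 3.5625, -14.7375, 1.7625, 7.1625, -11.3375, 1.7625, 2.8625
Σ(y_t−ȳ)(y_{t+3}−ȳ) = (15.7964) + (25.5164) + (167.0864) + (3.1064) + (20.5027) = 232.0083
Denominator Σ(y_t−ȳ)² = 504.4588
r_3 = 232.0083 / 504.4588 = 0.460

0.460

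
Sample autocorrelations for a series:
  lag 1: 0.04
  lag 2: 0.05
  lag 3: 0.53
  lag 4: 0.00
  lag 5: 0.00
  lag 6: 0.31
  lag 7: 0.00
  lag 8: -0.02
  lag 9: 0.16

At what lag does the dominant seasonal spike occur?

The largest autocorrelation is r_3 = 0.53, with weaker echoes at lags 6 (0.31) and 9 (0.16); the remaining lags stay at or below 0.05.
The dominant spike at lag 3 indicates a seasonal period of 3.

3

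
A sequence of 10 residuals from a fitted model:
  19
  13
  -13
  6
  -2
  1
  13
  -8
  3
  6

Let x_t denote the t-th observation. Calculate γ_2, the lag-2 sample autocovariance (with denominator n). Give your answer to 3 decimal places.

Mean x̄ = (19 + 13 − 13 + 6 − 2 + 1 + 13 − 8 + 3 + 6)/10 = 3.8000
Σ_{t=1}^{8}(x_t−x̄)(x_{t+2}−x̄) = -197.4800
γ_2 = -197.4800 / 10 = -19.748

-19.748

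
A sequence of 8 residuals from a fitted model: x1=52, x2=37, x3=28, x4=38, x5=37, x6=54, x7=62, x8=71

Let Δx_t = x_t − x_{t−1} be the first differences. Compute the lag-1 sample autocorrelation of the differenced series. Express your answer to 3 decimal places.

First differences Δx: -15, -9, 10, -1, 17, 8, 9
Mean of differences = 2.7143
Numerator Σ(Δx_t−Δx̄)(Δx_{t+1}−Δx̄) = 150.7755
Denominator Σ(Δx_t−Δx̄)² = 789.4286
r_1(Δx) = 150.7755 / 789.4286 = 0.191

0.191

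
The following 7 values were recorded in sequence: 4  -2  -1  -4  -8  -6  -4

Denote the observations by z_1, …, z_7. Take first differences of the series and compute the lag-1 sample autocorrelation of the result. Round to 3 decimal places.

-0.137

First differences Δz: -6, 1, -3, -4, 2, 2
Mean of differences = -1.3333
Numerator Σ(Δz_t−Δz̄)(Δz_{t+1}−Δz̄) = -8.1111
Denominator Σ(Δz_t−Δz̄)² = 59.3333
r_1(Δz) = -8.1111 / 59.3333 = -0.137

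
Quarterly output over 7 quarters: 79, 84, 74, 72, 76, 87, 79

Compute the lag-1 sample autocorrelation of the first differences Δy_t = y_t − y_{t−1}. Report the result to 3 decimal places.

-0.248

First differences Δy: 5, -10, -2, 4, 11, -8
Mean of differences = 0.0000
Numerator Σ(Δy_t−Δȳ)(Δy_{t+1}−Δȳ) = -82.0000
Denominator Σ(Δy_t−Δȳ)² = 330.0000
r_1(Δy) = -82.0000 / 330.0000 = -0.248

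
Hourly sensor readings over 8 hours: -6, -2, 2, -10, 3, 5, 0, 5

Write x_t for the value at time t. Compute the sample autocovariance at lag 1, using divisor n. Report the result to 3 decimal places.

Mean x̄ = (-6 − 2 + 2 − 10 + 3 + 5 + 0 + 5)/8 = -0.3750
Deviations: -5.6250, -1.6250, 2.3750, -9.6250, 3.3750, 5.3750, 0.3750, 5.3750
Σ_{t=1}^{7}(x_t−x̄)(x_{t+1}−x̄) = -27.8906
γ_1 = -27.8906 / 8 = -3.486

-3.486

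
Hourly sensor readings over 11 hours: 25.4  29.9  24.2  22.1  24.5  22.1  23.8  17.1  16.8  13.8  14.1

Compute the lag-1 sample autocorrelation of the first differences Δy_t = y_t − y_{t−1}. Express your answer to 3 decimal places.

-0.509

First differences Δy: 4.5, -5.7, -2.1, 2.4, -2.4, 1.7, -6.7, -0.3, -3.0, 0.3
Mean of differences = -1.1300
Numerator Σ(Δy_t−Δȳ)(Δy_{t+1}−Δȳ) = -57.4099
Denominator Σ(Δy_t−Δȳ)² = 112.8610
r_1(Δy) = -57.4099 / 112.8610 = -0.509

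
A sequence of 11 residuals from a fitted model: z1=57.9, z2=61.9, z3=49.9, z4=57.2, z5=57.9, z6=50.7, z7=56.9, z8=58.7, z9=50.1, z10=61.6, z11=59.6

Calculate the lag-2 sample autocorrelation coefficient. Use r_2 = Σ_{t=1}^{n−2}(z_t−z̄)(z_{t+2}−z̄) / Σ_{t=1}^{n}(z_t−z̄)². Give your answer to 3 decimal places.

-0.213

Mean z̄ = (57.9 + 61.9 + 49.9 + 57.2 + 57.9 + 50.7 + 56.9 + 58.7 + 50.1 + 61.6 + 59.6)/11 = 56.5818
Numerator Σ_{t=1}^{9}(z_t−z̄)(z_{t+2}−z̄) = -40.9998
Denominator Σ(z_t−z̄)² = 192.2764
r_2 = -40.9998 / 192.2764 = -0.213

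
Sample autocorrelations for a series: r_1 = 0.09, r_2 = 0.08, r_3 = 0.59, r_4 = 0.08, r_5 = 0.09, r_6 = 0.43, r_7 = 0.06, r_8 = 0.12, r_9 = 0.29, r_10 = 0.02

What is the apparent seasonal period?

3

The largest autocorrelation is r_3 = 0.59, with weaker echoes at lags 6 (0.43) and 9 (0.29); the remaining lags stay at or below 0.12.
The dominant spike at lag 3 indicates a seasonal period of 3.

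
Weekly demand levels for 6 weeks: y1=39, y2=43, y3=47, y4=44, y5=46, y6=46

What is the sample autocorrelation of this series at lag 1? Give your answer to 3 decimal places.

Mean ȳ = (39 + 43 + 47 + 44 + 46 + 46)/6 = 44.1667
Deviations from mean: -5.1667, -1.1667, 2.8333, -0.1667, 1.8333, 1.8333
Σ(y_t−ȳ)(y_{t+1}−ȳ) = (6.0278) + (-3.3056) + (-0.4722) + (-0.3056) + (3.3611) = 5.3056
Denominator Σ(y_t−ȳ)² = 42.8333
r_1 = 5.3056 / 42.8333 = 0.124

0.124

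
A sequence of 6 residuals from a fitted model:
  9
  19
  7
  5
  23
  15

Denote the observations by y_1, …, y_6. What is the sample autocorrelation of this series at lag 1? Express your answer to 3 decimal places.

Mean ȳ = (9 + 19 + 7 + 5 + 23 + 15)/6 = 13.0000
Deviations from mean: -4.0000, 6.0000, -6.0000, -8.0000, 10.0000, 2.0000
Σ(y_t−ȳ)(y_{t+1}−ȳ) = (-24.0000) + (-36.0000) + (48.0000) + (-80.0000) + (20.0000) = -72.0000
Denominator Σ(y_t−ȳ)² = 256.0000
r_1 = -72.0000 / 256.0000 = -0.281

-0.281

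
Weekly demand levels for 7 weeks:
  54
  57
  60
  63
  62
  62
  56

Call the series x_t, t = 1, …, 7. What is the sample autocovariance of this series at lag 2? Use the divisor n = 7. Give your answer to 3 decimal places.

Mean x̄ = (54 + 57 + 60 + 63 + 62 + 62 + 56)/7 = 59.1429
Σ_{t=1}^{5}(x_t−x̄)(x_{t+2}−x̄) = -8.1837
γ_2 = -8.1837 / 7 = -1.169

-1.169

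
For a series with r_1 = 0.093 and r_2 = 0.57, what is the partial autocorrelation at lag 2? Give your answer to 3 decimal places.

0.566

φ_{22} = (r_2 − r_1²) / (1 − r_1²)
r_1² = (0.093)² = 0.008649
Numerator = 0.57 − 0.0086 = 0.5614; denominator = 1 − 0.0086 = 0.9914
φ_{22} = 0.5614 / 0.9914 = 0.566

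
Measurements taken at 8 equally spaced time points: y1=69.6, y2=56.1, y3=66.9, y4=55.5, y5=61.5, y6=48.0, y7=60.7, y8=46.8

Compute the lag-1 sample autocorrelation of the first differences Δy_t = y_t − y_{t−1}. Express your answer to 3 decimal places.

-0.822

First differences Δy: -13.5, 10.8, -11.4, 6.0, -13.5, 12.7, -13.9
Mean of differences = -3.2571
Numerator Σ(Δy_t−Δȳ)(Δy_{t+1}−Δȳ) = -761.9261
Denominator Σ(Δy_t−Δȳ)² = 927.3371
r_1(Δy) = -761.9261 / 927.3371 = -0.822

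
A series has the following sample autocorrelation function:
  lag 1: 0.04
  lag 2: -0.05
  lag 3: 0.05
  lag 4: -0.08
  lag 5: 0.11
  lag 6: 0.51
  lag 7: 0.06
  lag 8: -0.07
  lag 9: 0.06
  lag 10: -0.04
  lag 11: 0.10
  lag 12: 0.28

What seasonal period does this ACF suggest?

The largest autocorrelation is r_6 = 0.51, with a weaker echo at lag 12 (0.28); the remaining lags stay at or below 0.11.
The dominant spike at lag 6 indicates a seasonal period of 6.

6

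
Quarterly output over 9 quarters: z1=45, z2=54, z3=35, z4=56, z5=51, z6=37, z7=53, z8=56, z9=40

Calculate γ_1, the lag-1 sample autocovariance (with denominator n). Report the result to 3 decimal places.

-31.664

Mean z̄ = (45 + 54 + 35 + 56 + 51 + 37 + 53 + 56 + 40)/9 = 47.4444
Σ_{t=1}^{8}(z_t−z̄)(z_{t+1}−z̄) = -284.9753
γ_1 = -284.9753 / 9 = -31.664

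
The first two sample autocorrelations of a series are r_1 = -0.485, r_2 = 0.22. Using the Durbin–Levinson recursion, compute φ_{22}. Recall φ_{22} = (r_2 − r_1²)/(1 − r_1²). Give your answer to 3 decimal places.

-0.020

φ_{22} = (r_2 − r_1²) / (1 − r_1²)
r_1² = (-0.485)² = 0.235225
Numerator = 0.22 − 0.2352 = -0.0152; denominator = 1 − 0.2352 = 0.7648
φ_{22} = -0.0152 / 0.7648 = -0.020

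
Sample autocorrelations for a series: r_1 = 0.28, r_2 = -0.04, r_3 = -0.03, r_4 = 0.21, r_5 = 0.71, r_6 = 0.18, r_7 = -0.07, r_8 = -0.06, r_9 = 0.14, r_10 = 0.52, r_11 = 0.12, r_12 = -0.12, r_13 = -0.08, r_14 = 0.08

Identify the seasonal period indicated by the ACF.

The largest autocorrelation is r_5 = 0.71, with a weaker echo at lag 10 (0.52); the remaining lags stay at or below 0.28.
The dominant spike at lag 5 indicates a seasonal period of 5.

5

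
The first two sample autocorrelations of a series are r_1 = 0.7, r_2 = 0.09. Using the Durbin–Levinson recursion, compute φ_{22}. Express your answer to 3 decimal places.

-0.784

φ_{22} = (r_2 − r_1²) / (1 − r_1²)
r_1² = (0.7)² = 0.49
Numerator = 0.09 − 0.4900 = -0.4000; denominator = 1 − 0.4900 = 0.5100
φ_{22} = -0.4000 / 0.5100 = -0.784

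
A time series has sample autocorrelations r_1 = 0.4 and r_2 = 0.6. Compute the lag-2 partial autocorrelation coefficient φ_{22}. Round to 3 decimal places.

0.524

φ_{22} = (r_2 − r_1²) / (1 − r_1²)
r_1² = (0.4)² = 0.16
Numerator = 0.6 − 0.1600 = 0.4400; denominator = 1 − 0.1600 = 0.8400
φ_{22} = 0.4400 / 0.8400 = 0.524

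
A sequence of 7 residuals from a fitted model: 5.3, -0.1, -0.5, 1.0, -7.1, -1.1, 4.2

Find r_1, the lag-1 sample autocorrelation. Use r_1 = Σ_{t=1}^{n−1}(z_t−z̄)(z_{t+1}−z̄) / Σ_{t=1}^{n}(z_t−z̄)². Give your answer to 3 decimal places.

-0.031

Mean z̄ = (5.3 − 0.1 − 0.5 + 1.0 − 7.1 − 1.1 + 4.2)/7 = 0.2429
Deviations from mean: 5.0571, -0.3429, -0.7429, 0.7571, -7.3429, -1.3429, 3.9571
Numerator Σ_{t=1}^{6}(z_t−z̄)(z_{t+1}−z̄) = -3.0547
Denominator Σ(z_t−z̄)² = 98.1971
r_1 = -3.0547 / 98.1971 = -0.031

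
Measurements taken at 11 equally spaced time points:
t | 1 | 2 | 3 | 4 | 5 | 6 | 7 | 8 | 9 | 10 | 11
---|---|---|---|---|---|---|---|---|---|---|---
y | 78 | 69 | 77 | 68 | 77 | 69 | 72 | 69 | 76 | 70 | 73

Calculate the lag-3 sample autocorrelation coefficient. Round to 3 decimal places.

Mean ȳ = (78 + 69 + 77 + 68 + 77 + 69 + 72 + 69 + 76 + 70 + 73)/11 = 72.5455
Numerator Σ_{t=1}^{8}(y_t−ȳ)(y_{t+3}−ȳ) = -82.1653
Denominator Σ(y_t−ȳ)² = 146.7273
r_3 = -82.1653 / 146.7273 = -0.560

-0.560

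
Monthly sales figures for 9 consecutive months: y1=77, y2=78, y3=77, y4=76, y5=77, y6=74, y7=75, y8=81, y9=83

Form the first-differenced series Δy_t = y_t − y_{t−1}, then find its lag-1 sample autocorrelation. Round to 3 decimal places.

First differences Δy: 1, -1, -1, 1, -3, 1, 6, 2
Mean of differences = 0.7500
Numerator Σ(Δy_t−Δȳ)(Δy_{t+1}−Δȳ) = 8.1875
Denominator Σ(Δy_t−Δȳ)² = 49.5000
r_1(Δy) = 8.1875 / 49.5000 = 0.165

0.165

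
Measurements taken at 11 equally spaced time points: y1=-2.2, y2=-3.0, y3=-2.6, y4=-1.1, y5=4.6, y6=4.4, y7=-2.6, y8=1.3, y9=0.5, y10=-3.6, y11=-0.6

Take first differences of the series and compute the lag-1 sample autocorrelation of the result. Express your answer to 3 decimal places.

First differences Δy: -0.8, 0.4, 1.5, 5.7, -0.2, -7.0, 3.9, -0.8, -4.1, 3.0
Mean of differences = 0.1600
Numerator Σ(Δy_t−Δȳ)(Δy_{t+1}−Δȳ) = -30.2796
Denominator Σ(Δy_t−Δȳ)² = 125.9840
r_1(Δy) = -30.2796 / 125.9840 = -0.240

-0.240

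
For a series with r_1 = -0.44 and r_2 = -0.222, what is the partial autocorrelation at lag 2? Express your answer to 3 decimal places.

φ_{22} = (r_2 − r_1²) / (1 − r_1²)
r_1² = (-0.44)² = 0.1936
Numerator = -0.222 − 0.1936 = -0.4156; denominator = 1 − 0.1936 = 0.8064
φ_{22} = -0.4156 / 0.8064 = -0.515

-0.515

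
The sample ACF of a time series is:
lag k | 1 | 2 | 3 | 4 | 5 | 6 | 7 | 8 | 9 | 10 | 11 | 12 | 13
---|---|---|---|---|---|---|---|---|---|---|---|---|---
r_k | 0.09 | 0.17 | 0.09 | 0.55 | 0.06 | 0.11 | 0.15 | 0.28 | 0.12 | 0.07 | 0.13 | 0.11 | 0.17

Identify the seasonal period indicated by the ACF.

The largest autocorrelation is r_4 = 0.55, with a weaker echo at lag 8 (0.28); the remaining lags stay at or below 0.17.
The dominant spike at lag 4 indicates a seasonal period of 4.

4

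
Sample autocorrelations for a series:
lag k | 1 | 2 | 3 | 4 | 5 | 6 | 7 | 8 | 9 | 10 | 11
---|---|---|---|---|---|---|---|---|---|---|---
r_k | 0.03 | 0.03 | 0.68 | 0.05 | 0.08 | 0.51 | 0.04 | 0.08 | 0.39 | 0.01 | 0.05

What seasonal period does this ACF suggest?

The largest autocorrelation is r_3 = 0.68, with weaker echoes at lags 6 (0.51) and 9 (0.39); the remaining lags stay at or below 0.08.
The dominant spike at lag 3 indicates a seasonal period of 3.

3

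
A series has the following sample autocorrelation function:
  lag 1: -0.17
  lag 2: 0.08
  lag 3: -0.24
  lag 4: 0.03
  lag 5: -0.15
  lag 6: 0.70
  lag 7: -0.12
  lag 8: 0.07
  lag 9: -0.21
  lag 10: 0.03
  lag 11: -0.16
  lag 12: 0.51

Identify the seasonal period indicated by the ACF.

6

The largest autocorrelation is r_6 = 0.70, with a weaker echo at lag 12 (0.51); the remaining lags stay at or below 0.08.
The dominant spike at lag 6 indicates a seasonal period of 6.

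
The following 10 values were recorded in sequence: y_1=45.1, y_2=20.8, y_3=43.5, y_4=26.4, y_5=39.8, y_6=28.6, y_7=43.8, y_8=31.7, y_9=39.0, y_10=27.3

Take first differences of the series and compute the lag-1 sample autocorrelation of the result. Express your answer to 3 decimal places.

-0.812

First differences Δy: -24.3, 22.7, -17.1, 13.4, -11.2, 15.2, -12.1, 7.3, -11.7
Mean of differences = -1.9778
Numerator Σ(Δy_t−Δȳ)(Δy_{t+1}−Δȳ) = -1814.8160
Denominator Σ(Δy_t−Δȳ)² = 2235.6156
r_1(Δy) = -1814.8160 / 2235.6156 = -0.812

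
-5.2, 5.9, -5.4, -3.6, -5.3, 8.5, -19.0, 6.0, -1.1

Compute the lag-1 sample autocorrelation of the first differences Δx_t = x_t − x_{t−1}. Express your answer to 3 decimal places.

First differences Δx: 11.1, -11.3, 1.8, -1.7, 13.8, -27.5, 25.0, -7.1
Mean of differences = 0.5125
Numerator Σ(Δx_t−Δx̄)(Δx_{t+1}−Δx̄) = -1417.1039
Denominator Σ(Δx_t−Δx̄)² = 1877.0288
r_1(Δx) = -1417.1039 / 1877.0288 = -0.755

-0.755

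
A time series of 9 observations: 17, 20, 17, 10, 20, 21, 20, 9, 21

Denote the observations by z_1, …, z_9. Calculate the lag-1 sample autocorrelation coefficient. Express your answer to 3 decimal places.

-0.307

Mean z̄ = (17 + 20 + 17 + 10 + 20 + 21 + 20 + 9 + 21)/9 = 17.2222
Numerator Σ_{t=1}^{8}(z_t−z̄)(z_{t+1}−z̄) = -52.6049
Denominator Σ(z_t−z̄)² = 171.5556
r_1 = -52.6049 / 171.5556 = -0.307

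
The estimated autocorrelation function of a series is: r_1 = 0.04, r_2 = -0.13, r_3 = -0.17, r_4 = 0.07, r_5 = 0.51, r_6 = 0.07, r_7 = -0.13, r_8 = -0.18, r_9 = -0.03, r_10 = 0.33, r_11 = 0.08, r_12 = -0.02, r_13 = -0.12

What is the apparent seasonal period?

5

The largest autocorrelation is r_5 = 0.51, with a weaker echo at lag 10 (0.33); the remaining lags stay at or below 0.08.
The dominant spike at lag 5 indicates a seasonal period of 5.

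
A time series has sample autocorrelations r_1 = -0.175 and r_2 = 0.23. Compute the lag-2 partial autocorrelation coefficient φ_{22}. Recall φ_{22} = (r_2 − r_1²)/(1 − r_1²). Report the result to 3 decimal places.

0.206

φ_{22} = (r_2 − r_1²) / (1 − r_1²)
r_1² = (-0.175)² = 0.030625
Numerator = 0.23 − 0.0306 = 0.1994; denominator = 1 − 0.0306 = 0.9694
φ_{22} = 0.1994 / 0.9694 = 0.206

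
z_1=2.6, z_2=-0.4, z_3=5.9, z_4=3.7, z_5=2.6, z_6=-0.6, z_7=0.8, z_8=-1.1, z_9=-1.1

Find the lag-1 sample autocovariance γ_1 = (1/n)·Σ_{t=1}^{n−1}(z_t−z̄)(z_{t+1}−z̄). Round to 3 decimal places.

1.047

Mean z̄ = (2.6 − 0.4 + 5.9 + 3.7 + 2.6 − 0.6 + 0.8 − 1.1 − 1.1)/9 = 1.3778
Σ_{t=1}^{8}(z_t−z̄)(z_{t+1}−z̄) = 9.4240
γ_1 = 9.4240 / 9 = 1.047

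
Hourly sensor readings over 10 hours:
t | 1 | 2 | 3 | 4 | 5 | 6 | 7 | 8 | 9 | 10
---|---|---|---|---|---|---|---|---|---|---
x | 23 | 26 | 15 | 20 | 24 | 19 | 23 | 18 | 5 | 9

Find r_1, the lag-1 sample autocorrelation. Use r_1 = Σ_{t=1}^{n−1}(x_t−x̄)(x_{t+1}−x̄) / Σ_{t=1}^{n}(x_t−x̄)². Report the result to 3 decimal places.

Mean x̄ = (23 + 26 + 15 + 20 + 24 + 19 + 23 + 18 + 5 + 9)/10 = 18.2000
Numerator Σ_{t=1}^{9}(x_t−x̄)(x_{t+1}−x̄) = 148.7600
Denominator Σ(x_t−x̄)² = 413.6000
r_1 = 148.7600 / 413.6000 = 0.360

0.360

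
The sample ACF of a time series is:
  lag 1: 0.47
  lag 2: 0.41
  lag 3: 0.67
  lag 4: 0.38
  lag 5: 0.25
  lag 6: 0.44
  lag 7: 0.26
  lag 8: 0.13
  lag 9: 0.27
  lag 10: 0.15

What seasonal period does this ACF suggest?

The largest autocorrelation is r_3 = 0.67; the remaining lags stay at or below 0.47. The elevated value at lag 1 (0.47), dropping to 0.41 at lag 2, reflects decaying short-term dependence rather than seasonality.
The dominant spike at lag 3 indicates a seasonal period of 3.

3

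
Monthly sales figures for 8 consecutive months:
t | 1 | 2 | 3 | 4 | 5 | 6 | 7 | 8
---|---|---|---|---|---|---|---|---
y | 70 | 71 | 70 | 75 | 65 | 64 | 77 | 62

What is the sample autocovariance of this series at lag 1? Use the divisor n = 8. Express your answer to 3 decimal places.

Mean ȳ = (70 + 71 + 70 + 75 + 65 + 64 + 77 + 62)/8 = 69.2500
Deviations: 0.7500, 1.7500, 0.7500, 5.7500, -4.2500, -5.2500, 7.7500, -7.2500
Σ_{t=1}^{7}(y_t−ȳ)(y_{t+1}−ȳ) = -92.0625
γ_1 = -92.0625 / 8 = -11.508

-11.508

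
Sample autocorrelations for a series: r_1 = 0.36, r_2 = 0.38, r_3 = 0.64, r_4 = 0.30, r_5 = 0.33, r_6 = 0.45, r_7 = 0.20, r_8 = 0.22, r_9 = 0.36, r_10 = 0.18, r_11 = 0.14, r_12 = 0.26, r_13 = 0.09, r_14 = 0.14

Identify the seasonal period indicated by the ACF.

3

The largest autocorrelation is r_3 = 0.64, with a weaker echo at lag 6 (0.45); the remaining lags stay at or below 0.38.
The dominant spike at lag 3 indicates a seasonal period of 3.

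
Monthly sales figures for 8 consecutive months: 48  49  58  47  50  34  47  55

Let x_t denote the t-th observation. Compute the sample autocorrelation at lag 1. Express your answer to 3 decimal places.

Mean x̄ = (48 + 49 + 58 + 47 + 50 + 34 + 47 + 55)/8 = 48.5000
Deviations from mean: -0.5000, 0.5000, 9.5000, -1.5000, 1.5000, -14.5000, -1.5000, 6.5000
Σ(x_t−x̄)(x_{t+1}−x̄) = (-0.2500) + (4.7500) + (-14.2500) + (-2.2500) + (-21.7500) + (21.7500) + (-9.7500) = -21.7500
Denominator Σ(x_t−x̄)² = 350.0000
r_1 = -21.7500 / 350.0000 = -0.062

-0.062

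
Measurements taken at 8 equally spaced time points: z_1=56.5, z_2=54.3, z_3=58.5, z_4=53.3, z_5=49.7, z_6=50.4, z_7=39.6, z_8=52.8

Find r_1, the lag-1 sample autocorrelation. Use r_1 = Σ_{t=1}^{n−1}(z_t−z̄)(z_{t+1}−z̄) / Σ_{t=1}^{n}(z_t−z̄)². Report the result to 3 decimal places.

Mean z̄ = (56.5 + 54.3 + 58.5 + 53.3 + 49.7 + 50.4 + 39.6 + 52.8)/8 = 51.8875
Σ(z_t−z̄)(z_{t+1}−z̄) = (11.1277) + (15.9527) + (9.3402) + (-3.0898) + (3.2539) + (18.2777) + (-11.2123) = 43.6498
Denominator Σ(z_t−z̄)² = 231.6288
r_1 = 43.6498 / 231.6288 = 0.188

0.188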